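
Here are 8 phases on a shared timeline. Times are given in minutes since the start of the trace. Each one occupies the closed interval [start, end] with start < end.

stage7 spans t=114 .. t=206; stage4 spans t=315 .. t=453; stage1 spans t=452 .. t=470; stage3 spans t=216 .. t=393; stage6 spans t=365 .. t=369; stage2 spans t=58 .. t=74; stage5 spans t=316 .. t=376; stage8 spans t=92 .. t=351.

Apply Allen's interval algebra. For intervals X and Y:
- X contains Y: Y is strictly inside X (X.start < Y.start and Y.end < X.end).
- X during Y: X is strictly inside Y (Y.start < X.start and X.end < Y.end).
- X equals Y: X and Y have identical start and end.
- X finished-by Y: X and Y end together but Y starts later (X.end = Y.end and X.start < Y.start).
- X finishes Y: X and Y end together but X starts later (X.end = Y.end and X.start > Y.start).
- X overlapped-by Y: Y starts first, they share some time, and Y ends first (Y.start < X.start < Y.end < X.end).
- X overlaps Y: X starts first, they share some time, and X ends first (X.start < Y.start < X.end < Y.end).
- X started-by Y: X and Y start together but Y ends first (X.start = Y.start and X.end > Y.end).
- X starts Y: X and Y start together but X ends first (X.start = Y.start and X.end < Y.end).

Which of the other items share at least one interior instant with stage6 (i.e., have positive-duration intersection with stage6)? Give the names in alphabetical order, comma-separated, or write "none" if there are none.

Target stage6 = [t=365, t=369].
stage1 [t=452, t=470] → after → no.
stage2 [t=58, t=74] → before → no.
stage3 [t=216, t=393] → contains → yes.
stage4 [t=315, t=453] → contains → yes.
stage5 [t=316, t=376] → contains → yes.
stage7 [t=114, t=206] → before → no.
stage8 [t=92, t=351] → before → no.
Result: stage3, stage4, stage5.

stage3, stage4, stage5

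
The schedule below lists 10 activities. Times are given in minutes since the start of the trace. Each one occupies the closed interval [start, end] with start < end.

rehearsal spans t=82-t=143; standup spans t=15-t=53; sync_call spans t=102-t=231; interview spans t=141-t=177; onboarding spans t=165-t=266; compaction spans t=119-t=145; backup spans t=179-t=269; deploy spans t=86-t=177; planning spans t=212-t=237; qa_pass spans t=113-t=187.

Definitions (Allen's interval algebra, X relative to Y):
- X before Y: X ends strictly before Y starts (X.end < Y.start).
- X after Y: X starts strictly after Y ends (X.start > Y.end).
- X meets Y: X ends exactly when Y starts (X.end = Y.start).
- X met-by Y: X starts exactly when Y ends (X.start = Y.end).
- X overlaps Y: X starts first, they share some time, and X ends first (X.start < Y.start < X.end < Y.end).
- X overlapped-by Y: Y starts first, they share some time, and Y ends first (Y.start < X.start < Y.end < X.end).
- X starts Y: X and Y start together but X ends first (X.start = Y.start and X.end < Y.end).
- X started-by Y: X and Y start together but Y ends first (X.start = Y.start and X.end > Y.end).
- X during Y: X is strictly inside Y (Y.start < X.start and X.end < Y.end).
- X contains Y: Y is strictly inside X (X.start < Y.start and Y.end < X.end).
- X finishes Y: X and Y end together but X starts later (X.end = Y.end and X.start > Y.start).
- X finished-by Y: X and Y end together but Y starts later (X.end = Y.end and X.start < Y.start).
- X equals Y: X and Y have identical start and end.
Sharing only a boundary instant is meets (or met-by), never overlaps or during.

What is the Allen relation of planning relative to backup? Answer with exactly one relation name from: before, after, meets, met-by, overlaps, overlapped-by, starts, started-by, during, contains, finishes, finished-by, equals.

planning = [t=212, t=237]; backup = [t=179, t=269].
Compare endpoints: planning.start > backup.start, planning.start < backup.end, planning.end > backup.start, planning.end < backup.end.
That pattern is 'during'.

during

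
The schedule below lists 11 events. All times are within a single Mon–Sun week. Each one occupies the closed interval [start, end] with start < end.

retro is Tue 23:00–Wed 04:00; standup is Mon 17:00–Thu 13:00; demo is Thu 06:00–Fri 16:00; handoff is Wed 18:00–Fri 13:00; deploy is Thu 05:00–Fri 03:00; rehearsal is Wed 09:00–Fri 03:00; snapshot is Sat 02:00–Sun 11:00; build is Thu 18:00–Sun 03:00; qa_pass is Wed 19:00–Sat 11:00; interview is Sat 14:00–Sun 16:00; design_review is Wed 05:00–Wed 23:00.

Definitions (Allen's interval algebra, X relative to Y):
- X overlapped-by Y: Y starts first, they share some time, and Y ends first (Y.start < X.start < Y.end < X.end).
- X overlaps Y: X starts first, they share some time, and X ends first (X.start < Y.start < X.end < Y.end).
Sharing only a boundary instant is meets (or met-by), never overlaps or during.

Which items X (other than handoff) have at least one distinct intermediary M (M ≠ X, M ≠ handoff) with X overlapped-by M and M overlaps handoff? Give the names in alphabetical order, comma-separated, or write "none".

Target handoff = [Wed 18:00, Fri 13:00].
Intermediaries M with M overlaps handoff: design_review, rehearsal, standup.
Via design_review — items with X overlapped-by design_review: qa_pass, rehearsal.
Via rehearsal — items with X overlapped-by rehearsal: build, demo, qa_pass.
Via standup — items with X overlapped-by standup: demo, deploy, qa_pass, rehearsal.
Union: build, demo, deploy, qa_pass, rehearsal.

build, demo, deploy, qa_pass, rehearsal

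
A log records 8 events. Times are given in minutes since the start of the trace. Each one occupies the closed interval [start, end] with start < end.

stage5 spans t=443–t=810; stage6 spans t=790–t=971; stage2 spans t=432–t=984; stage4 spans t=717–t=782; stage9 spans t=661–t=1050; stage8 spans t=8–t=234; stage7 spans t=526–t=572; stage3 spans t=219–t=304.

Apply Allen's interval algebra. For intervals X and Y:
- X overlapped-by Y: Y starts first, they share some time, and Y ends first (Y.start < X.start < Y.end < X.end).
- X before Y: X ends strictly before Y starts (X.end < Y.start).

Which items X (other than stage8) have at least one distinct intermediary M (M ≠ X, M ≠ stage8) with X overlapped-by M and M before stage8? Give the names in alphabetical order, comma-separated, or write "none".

none

Target stage8 = [t=8, t=234].
Intermediaries M with M before stage8: none.
Union: none.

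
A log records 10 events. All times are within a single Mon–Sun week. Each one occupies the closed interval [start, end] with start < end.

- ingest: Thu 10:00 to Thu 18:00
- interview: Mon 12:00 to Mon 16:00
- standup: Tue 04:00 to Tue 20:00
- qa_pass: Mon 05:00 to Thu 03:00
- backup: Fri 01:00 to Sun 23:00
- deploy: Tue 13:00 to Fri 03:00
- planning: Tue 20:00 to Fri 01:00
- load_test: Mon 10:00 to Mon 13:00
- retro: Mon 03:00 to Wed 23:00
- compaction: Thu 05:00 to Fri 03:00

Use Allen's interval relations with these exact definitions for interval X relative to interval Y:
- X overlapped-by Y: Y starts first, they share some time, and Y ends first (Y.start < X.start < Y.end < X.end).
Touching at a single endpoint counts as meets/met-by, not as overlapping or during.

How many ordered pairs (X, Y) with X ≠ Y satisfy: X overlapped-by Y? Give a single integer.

10

Checking all 90 ordered pairs for relation 'overlapped-by'; matching pairs in alphabetical order:
(backup, compaction): backup overlapped-by compaction ✓
(backup, deploy): backup overlapped-by deploy ✓
(compaction, planning): compaction overlapped-by planning ✓
(deploy, qa_pass): deploy overlapped-by qa_pass ✓
(deploy, retro): deploy overlapped-by retro ✓
(deploy, standup): deploy overlapped-by standup ✓
(interview, load_test): interview overlapped-by load_test ✓
(planning, qa_pass): planning overlapped-by qa_pass ✓
(planning, retro): planning overlapped-by retro ✓
(qa_pass, retro): qa_pass overlapped-by retro ✓
Count: 10.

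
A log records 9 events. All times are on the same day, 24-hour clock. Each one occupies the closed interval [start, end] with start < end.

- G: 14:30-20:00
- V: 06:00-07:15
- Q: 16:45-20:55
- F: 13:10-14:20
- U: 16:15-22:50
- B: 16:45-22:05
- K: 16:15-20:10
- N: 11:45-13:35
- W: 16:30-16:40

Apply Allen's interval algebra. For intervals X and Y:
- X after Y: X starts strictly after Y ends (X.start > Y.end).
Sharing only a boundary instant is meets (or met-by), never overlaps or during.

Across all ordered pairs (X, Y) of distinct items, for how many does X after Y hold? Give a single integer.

Checking all 72 ordered pairs for relation 'after'; matching pairs in alphabetical order:
(B, F): B after F ✓
(B, N): B after N ✓
(B, V): B after V ✓
(B, W): B after W ✓
(F, V): F after V ✓
(G, F): G after F ✓
(G, N): G after N ✓
(G, V): G after V ✓
(K, F): K after F ✓
(K, N): K after N ✓
(K, V): K after V ✓
(N, V): N after V ✓
(Q, F): Q after F ✓
(Q, N): Q after N ✓
(Q, V): Q after V ✓
(Q, W): Q after W ✓
(U, F): U after F ✓
(U, N): U after N ✓
(U, V): U after V ✓
(W, F): W after F ✓
(W, N): W after N ✓
(W, V): W after V ✓
Count: 22.

22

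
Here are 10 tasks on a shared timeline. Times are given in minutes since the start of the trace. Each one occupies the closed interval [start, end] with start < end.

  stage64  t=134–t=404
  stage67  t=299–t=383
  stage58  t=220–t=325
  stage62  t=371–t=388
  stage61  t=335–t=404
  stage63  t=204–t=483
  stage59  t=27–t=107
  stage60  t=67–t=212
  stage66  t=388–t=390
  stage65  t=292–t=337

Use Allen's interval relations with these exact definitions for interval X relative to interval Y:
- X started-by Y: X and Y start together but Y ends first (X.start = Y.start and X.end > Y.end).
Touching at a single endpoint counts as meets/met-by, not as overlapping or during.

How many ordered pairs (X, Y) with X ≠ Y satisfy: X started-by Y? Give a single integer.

Checking all 90 ordered pairs for relation 'started-by'; matching pairs in alphabetical order:
No pair satisfies it.
Count: 0.

0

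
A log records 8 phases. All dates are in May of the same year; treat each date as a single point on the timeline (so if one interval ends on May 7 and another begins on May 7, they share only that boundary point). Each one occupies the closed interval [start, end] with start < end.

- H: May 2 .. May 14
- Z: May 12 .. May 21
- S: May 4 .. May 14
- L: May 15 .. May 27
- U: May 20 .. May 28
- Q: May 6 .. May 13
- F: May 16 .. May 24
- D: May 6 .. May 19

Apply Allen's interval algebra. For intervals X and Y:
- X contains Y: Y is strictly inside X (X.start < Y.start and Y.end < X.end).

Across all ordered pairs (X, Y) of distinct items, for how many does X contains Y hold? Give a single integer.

3

Checking all 56 ordered pairs for relation 'contains'; matching pairs in alphabetical order:
(H, Q): H contains Q ✓
(L, F): L contains F ✓
(S, Q): S contains Q ✓
Count: 3.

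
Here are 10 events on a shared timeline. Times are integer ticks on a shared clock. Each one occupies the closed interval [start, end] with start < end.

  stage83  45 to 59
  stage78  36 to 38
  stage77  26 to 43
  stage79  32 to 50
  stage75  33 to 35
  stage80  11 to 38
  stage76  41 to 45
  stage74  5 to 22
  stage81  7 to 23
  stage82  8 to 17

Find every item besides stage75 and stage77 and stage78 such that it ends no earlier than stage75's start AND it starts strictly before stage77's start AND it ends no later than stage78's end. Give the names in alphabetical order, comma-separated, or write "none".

stage80

Conditions: its end is no earlier than stage75's start (X.end >= 33) AND its start is strictly before stage77's start (X.start < 26) AND its end is no later than stage78's end (X.end <= 38).
stage74: end 22 >= 33? ✗; start 5 < 26? ✓; end 22 <= 38? ✓ → no.
stage76: end 45 >= 33? ✓; start 41 < 26? ✗; end 45 <= 38? ✗ → no.
stage79: end 50 >= 33? ✓; start 32 < 26? ✗; end 50 <= 38? ✗ → no.
stage80: end 38 >= 33? ✓; start 11 < 26? ✓; end 38 <= 38? ✓ → yes.
stage81: end 23 >= 33? ✗; start 7 < 26? ✓; end 23 <= 38? ✓ → no.
stage82: end 17 >= 33? ✗; start 8 < 26? ✓; end 17 <= 38? ✓ → no.
stage83: end 59 >= 33? ✓; start 45 < 26? ✗; end 59 <= 38? ✗ → no.
Result: stage80.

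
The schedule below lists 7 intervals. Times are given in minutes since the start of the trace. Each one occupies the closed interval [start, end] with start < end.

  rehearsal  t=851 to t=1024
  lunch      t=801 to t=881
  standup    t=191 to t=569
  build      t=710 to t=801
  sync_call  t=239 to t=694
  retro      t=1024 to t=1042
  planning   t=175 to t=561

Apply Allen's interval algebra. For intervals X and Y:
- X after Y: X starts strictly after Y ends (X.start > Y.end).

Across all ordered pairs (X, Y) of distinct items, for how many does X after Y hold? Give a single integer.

15

Checking all 42 ordered pairs for relation 'after'; matching pairs in alphabetical order:
(build, planning): build after planning ✓
(build, standup): build after standup ✓
(build, sync_call): build after sync_call ✓
(lunch, planning): lunch after planning ✓
(lunch, standup): lunch after standup ✓
(lunch, sync_call): lunch after sync_call ✓
(rehearsal, build): rehearsal after build ✓
(rehearsal, planning): rehearsal after planning ✓
(rehearsal, standup): rehearsal after standup ✓
(rehearsal, sync_call): rehearsal after sync_call ✓
(retro, build): retro after build ✓
(retro, lunch): retro after lunch ✓
(retro, planning): retro after planning ✓
(retro, standup): retro after standup ✓
(retro, sync_call): retro after sync_call ✓
Count: 15.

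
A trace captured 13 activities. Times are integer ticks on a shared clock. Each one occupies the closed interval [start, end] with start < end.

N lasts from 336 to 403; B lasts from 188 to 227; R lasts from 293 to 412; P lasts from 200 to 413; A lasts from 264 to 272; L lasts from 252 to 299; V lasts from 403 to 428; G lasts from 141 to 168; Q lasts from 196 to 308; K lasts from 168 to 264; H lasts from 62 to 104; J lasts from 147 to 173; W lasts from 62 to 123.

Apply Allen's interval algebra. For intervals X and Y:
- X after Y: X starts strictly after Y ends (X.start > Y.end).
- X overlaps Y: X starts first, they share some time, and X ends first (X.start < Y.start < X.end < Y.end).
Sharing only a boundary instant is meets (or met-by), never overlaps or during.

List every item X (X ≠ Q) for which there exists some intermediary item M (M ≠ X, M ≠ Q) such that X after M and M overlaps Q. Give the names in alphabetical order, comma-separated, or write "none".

Target Q = [196, 308].
Intermediaries M with M overlaps Q: B, K.
Via B — items with X after B: A, L, N, R, V.
Via K — items with X after K: N, R, V.
Union: A, L, N, R, V.

A, L, N, R, V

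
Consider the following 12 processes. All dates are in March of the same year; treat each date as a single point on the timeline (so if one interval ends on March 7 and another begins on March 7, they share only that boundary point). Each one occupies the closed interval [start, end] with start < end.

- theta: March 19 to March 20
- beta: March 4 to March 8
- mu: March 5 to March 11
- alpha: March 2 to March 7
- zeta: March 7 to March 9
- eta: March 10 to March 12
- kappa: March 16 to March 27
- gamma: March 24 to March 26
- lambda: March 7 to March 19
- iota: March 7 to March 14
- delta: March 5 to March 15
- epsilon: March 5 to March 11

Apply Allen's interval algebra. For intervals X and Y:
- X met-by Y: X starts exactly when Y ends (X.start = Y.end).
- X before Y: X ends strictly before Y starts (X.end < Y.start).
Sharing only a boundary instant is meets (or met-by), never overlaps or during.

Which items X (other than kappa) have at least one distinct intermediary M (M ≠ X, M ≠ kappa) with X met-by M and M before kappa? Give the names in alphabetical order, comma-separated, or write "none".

Target kappa = [March 16, March 27].
Intermediaries M with M before kappa: alpha, beta, delta, epsilon, eta, iota, mu, zeta.
Via alpha — items with X met-by alpha: iota, lambda, zeta.
Via beta — items with X met-by beta: none.
Via delta — items with X met-by delta: none.
Via epsilon — items with X met-by epsilon: none.
Via eta — items with X met-by eta: none.
Via iota — items with X met-by iota: none.
Via mu — items with X met-by mu: none.
Via zeta — items with X met-by zeta: none.
Union: iota, lambda, zeta.

iota, lambda, zeta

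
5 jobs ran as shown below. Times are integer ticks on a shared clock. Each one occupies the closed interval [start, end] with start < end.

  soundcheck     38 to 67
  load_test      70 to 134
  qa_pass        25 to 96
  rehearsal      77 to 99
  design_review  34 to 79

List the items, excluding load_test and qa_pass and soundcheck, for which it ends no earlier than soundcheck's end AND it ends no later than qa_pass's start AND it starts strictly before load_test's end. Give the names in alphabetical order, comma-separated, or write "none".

none

Conditions: its end is no earlier than soundcheck's end (X.end >= 67) AND its end is no later than qa_pass's start (X.end <= 25) AND its start is strictly before load_test's end (X.start < 134).
design_review: end 79 >= 67? ✓; end 79 <= 25? ✗; start 34 < 134? ✓ → no.
rehearsal: end 99 >= 67? ✓; end 99 <= 25? ✗; start 77 < 134? ✓ → no.
Result: none.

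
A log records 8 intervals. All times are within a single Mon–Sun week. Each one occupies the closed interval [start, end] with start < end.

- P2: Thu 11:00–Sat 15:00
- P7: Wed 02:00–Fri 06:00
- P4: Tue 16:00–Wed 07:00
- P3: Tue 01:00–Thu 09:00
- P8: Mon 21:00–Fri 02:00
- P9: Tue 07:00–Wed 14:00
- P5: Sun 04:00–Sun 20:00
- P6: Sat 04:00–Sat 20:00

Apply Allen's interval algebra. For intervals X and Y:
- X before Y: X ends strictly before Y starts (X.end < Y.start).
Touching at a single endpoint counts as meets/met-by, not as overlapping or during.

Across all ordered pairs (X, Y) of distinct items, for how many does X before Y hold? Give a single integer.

15

Checking all 56 ordered pairs for relation 'before'; matching pairs in alphabetical order:
(P2, P5): P2 before P5 ✓
(P3, P2): P3 before P2 ✓
(P3, P5): P3 before P5 ✓
(P3, P6): P3 before P6 ✓
(P4, P2): P4 before P2 ✓
(P4, P5): P4 before P5 ✓
(P4, P6): P4 before P6 ✓
(P6, P5): P6 before P5 ✓
(P7, P5): P7 before P5 ✓
(P7, P6): P7 before P6 ✓
(P8, P5): P8 before P5 ✓
(P8, P6): P8 before P6 ✓
(P9, P2): P9 before P2 ✓
(P9, P5): P9 before P5 ✓
(P9, P6): P9 before P6 ✓
Count: 15.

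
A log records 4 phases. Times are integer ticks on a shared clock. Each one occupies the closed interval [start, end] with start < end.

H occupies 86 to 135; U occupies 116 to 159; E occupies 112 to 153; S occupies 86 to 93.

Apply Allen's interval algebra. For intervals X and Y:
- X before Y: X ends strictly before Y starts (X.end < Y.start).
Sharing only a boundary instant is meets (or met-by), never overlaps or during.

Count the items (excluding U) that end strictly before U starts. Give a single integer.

1

Target U = [116, 159].
E [112, 153] → overlaps → no.
H [86, 135] → overlaps → no.
S [86, 93] → before → counts.
Total: 1.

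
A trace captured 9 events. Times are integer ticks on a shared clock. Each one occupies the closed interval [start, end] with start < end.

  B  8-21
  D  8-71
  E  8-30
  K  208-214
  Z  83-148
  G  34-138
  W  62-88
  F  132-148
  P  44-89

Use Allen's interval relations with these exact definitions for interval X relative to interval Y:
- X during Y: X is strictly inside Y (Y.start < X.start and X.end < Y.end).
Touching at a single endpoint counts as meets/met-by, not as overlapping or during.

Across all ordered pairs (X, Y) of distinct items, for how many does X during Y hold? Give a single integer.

Checking all 72 ordered pairs for relation 'during'; matching pairs in alphabetical order:
(P, G): P during G ✓
(W, G): W during G ✓
(W, P): W during P ✓
Count: 3.

3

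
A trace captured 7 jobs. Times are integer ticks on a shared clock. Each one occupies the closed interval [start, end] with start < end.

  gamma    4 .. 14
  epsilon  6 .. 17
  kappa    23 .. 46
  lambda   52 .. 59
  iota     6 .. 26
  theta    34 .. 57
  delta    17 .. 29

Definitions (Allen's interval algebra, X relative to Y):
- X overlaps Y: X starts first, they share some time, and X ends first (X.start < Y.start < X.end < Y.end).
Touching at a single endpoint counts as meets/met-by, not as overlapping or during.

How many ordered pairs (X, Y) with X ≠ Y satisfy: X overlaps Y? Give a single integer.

Checking all 42 ordered pairs for relation 'overlaps'; matching pairs in alphabetical order:
(delta, kappa): delta overlaps kappa ✓
(gamma, epsilon): gamma overlaps epsilon ✓
(gamma, iota): gamma overlaps iota ✓
(iota, delta): iota overlaps delta ✓
(iota, kappa): iota overlaps kappa ✓
(kappa, theta): kappa overlaps theta ✓
(theta, lambda): theta overlaps lambda ✓
Count: 7.

7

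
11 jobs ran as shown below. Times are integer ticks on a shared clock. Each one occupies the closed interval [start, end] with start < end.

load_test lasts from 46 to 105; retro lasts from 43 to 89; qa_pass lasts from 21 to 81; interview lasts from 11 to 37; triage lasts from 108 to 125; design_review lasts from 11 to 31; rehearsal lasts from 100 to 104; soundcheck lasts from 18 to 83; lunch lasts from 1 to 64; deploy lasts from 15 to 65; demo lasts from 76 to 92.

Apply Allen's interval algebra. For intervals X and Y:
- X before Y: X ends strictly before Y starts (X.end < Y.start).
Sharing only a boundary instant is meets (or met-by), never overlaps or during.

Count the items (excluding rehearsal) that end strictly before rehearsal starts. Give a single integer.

Target rehearsal = [100, 104].
demo [76, 92] → before → counts.
deploy [15, 65] → before → counts.
design_review [11, 31] → before → counts.
interview [11, 37] → before → counts.
load_test [46, 105] → contains → no.
lunch [1, 64] → before → counts.
qa_pass [21, 81] → before → counts.
retro [43, 89] → before → counts.
soundcheck [18, 83] → before → counts.
triage [108, 125] → after → no.
Total: 8.

8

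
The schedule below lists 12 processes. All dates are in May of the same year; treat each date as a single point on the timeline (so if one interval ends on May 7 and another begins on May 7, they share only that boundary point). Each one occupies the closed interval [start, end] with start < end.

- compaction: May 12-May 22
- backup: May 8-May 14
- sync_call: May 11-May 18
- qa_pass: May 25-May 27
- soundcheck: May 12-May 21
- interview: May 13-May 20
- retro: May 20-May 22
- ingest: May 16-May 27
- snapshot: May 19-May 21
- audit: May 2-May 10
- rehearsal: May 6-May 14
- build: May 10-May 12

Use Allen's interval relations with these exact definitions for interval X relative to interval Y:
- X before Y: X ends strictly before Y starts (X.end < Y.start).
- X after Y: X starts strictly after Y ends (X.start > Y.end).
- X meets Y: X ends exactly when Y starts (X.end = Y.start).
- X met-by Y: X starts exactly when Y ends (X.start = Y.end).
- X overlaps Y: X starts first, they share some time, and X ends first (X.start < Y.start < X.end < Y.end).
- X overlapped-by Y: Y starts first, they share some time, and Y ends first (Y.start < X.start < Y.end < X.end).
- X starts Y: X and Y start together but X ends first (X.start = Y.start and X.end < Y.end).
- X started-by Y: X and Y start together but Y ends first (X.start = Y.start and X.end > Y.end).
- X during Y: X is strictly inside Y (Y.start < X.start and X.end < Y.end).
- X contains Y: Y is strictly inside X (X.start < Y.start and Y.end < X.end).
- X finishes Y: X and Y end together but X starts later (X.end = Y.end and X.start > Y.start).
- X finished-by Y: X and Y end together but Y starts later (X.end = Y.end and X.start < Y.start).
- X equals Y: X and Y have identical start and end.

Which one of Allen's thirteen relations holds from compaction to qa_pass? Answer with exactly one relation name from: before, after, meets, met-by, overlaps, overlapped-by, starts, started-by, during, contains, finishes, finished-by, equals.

before

compaction = [May 12, May 22]; qa_pass = [May 25, May 27].
Compare endpoints: compaction.start < qa_pass.start, compaction.start < qa_pass.end, compaction.end < qa_pass.start, compaction.end < qa_pass.end.
That pattern is 'before'.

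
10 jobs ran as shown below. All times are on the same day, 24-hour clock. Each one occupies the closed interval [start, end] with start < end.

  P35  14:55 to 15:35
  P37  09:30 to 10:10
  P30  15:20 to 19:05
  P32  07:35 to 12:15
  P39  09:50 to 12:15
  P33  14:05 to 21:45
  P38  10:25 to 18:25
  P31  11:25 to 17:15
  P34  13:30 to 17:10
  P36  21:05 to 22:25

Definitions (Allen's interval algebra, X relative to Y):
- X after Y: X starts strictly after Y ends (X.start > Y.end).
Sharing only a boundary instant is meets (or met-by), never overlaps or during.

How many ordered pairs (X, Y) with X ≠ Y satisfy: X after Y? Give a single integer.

Checking all 90 ordered pairs for relation 'after'; matching pairs in alphabetical order:
(P30, P32): P30 after P32 ✓
(P30, P37): P30 after P37 ✓
(P30, P39): P30 after P39 ✓
(P31, P37): P31 after P37 ✓
(P33, P32): P33 after P32 ✓
(P33, P37): P33 after P37 ✓
(P33, P39): P33 after P39 ✓
(P34, P32): P34 after P32 ✓
(P34, P37): P34 after P37 ✓
(P34, P39): P34 after P39 ✓
(P35, P32): P35 after P32 ✓
(P35, P37): P35 after P37 ✓
(P35, P39): P35 after P39 ✓
(P36, P30): P36 after P30 ✓
(P36, P31): P36 after P31 ✓
(P36, P32): P36 after P32 ✓
(P36, P34): P36 after P34 ✓
(P36, P35): P36 after P35 ✓
(P36, P37): P36 after P37 ✓
(P36, P38): P36 after P38 ✓
(P36, P39): P36 after P39 ✓
(P38, P37): P38 after P37 ✓
Count: 22.

22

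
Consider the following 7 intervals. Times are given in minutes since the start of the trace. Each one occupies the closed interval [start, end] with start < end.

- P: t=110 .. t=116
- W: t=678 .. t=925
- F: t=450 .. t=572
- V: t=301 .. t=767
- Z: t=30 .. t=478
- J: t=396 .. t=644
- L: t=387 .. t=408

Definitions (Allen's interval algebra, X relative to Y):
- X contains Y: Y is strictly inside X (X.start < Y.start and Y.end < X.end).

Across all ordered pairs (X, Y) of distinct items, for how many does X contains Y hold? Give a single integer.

Checking all 42 ordered pairs for relation 'contains'; matching pairs in alphabetical order:
(J, F): J contains F ✓
(V, F): V contains F ✓
(V, J): V contains J ✓
(V, L): V contains L ✓
(Z, L): Z contains L ✓
(Z, P): Z contains P ✓
Count: 6.

6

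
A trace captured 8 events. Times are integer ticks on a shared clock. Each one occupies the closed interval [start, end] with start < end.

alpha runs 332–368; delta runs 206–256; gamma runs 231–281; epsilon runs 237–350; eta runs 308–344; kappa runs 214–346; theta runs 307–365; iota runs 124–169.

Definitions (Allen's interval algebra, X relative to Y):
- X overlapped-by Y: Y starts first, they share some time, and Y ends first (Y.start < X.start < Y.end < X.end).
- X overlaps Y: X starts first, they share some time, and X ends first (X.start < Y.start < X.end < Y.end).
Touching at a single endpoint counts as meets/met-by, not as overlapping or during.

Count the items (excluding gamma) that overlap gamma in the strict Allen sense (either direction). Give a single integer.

2

Target gamma = [231, 281].
alpha [332, 368] → after → no.
delta [206, 256] → overlaps → counts.
epsilon [237, 350] → overlapped-by → counts.
eta [308, 344] → after → no.
iota [124, 169] → before → no.
kappa [214, 346] → contains → no.
theta [307, 365] → after → no.
Total: 2.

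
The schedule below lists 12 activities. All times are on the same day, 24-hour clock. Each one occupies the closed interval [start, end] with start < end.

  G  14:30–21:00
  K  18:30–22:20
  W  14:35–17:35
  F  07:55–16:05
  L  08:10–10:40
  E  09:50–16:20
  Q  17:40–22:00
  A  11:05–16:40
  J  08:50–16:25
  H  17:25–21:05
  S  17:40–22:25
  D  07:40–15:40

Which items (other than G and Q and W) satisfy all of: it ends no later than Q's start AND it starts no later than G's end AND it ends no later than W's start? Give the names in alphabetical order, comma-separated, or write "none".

Conditions: its end is no later than Q's start (X.end <= 17:40) AND its start is no later than G's end (X.start <= 21:00) AND its end is no later than W's start (X.end <= 14:35).
A: end 16:40 <= 17:40? ✓; start 11:05 <= 21:00? ✓; end 16:40 <= 14:35? ✗ → no.
D: end 15:40 <= 17:40? ✓; start 07:40 <= 21:00? ✓; end 15:40 <= 14:35? ✗ → no.
E: end 16:20 <= 17:40? ✓; start 09:50 <= 21:00? ✓; end 16:20 <= 14:35? ✗ → no.
F: end 16:05 <= 17:40? ✓; start 07:55 <= 21:00? ✓; end 16:05 <= 14:35? ✗ → no.
H: end 21:05 <= 17:40? ✗; start 17:25 <= 21:00? ✓; end 21:05 <= 14:35? ✗ → no.
J: end 16:25 <= 17:40? ✓; start 08:50 <= 21:00? ✓; end 16:25 <= 14:35? ✗ → no.
K: end 22:20 <= 17:40? ✗; start 18:30 <= 21:00? ✓; end 22:20 <= 14:35? ✗ → no.
L: end 10:40 <= 17:40? ✓; start 08:10 <= 21:00? ✓; end 10:40 <= 14:35? ✓ → yes.
S: end 22:25 <= 17:40? ✗; start 17:40 <= 21:00? ✓; end 22:25 <= 14:35? ✗ → no.
Result: L.

L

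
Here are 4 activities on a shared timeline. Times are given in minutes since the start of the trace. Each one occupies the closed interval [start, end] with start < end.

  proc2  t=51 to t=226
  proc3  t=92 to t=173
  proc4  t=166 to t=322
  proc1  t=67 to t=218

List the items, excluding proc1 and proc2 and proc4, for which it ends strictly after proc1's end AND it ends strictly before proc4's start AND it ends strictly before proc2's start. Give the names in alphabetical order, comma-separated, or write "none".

Conditions: its end is strictly after proc1's end (X.end > t=218) AND its end is strictly before proc4's start (X.end < t=166) AND its end is strictly before proc2's start (X.end < t=51).
proc3: end t=173 > t=218? ✗; end t=173 < t=166? ✗; end t=173 < t=51? ✗ → no.
Result: none.

none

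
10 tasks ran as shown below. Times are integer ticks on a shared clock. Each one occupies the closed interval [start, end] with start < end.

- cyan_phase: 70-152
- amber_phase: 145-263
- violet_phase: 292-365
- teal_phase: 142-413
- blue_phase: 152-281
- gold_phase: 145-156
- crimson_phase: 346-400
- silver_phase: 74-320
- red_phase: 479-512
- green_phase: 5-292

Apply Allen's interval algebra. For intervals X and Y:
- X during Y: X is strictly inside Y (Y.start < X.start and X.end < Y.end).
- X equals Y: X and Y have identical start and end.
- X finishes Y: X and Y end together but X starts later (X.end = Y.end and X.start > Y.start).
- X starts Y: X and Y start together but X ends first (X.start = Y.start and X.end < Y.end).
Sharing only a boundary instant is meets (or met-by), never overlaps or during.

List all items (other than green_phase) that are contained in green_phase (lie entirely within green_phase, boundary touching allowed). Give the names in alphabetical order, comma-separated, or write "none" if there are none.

amber_phase, blue_phase, cyan_phase, gold_phase

Target green_phase = [5, 292].
amber_phase [145, 263] → during → yes.
blue_phase [152, 281] → during → yes.
crimson_phase [346, 400] → after → no.
cyan_phase [70, 152] → during → yes.
gold_phase [145, 156] → during → yes.
red_phase [479, 512] → after → no.
silver_phase [74, 320] → overlapped-by → no.
teal_phase [142, 413] → overlapped-by → no.
violet_phase [292, 365] → met-by → no.
Result: amber_phase, blue_phase, cyan_phase, gold_phase.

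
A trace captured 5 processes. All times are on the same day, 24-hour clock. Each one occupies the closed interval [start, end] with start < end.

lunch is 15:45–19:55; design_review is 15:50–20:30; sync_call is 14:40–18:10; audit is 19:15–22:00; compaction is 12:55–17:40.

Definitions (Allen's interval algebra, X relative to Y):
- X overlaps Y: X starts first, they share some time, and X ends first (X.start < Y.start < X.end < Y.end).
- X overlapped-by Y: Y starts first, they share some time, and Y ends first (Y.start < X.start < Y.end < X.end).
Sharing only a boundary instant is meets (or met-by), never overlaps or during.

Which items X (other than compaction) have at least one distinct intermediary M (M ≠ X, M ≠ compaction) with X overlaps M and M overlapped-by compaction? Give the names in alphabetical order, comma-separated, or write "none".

Target compaction = [12:55, 17:40].
Intermediaries M with M overlapped-by compaction: design_review, lunch, sync_call.
Via design_review — items with X overlaps design_review: lunch, sync_call.
Via lunch — items with X overlaps lunch: sync_call.
Via sync_call — items with X overlaps sync_call: none.
Union: lunch, sync_call.

lunch, sync_call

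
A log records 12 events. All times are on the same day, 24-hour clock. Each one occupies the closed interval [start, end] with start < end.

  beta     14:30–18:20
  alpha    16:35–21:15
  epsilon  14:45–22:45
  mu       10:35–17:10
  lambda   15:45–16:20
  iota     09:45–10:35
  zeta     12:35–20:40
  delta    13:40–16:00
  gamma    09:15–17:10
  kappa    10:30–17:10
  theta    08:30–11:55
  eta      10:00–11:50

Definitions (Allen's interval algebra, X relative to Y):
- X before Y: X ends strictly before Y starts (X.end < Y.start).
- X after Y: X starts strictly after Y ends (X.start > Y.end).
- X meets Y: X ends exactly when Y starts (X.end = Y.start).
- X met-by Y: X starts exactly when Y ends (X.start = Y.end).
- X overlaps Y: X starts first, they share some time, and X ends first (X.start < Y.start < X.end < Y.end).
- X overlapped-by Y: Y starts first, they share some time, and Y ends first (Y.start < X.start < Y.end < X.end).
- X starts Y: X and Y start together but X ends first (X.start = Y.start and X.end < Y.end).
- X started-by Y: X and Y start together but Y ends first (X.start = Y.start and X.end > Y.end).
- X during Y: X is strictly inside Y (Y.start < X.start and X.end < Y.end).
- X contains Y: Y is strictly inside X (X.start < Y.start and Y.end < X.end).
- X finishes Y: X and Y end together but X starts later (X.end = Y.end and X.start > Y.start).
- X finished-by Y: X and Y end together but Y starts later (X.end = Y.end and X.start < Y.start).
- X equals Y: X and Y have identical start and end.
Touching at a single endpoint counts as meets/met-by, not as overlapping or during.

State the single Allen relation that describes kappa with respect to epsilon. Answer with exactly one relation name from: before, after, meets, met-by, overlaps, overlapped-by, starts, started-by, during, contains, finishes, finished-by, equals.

overlaps

kappa = [10:30, 17:10]; epsilon = [14:45, 22:45].
Compare endpoints: kappa.start < epsilon.start, kappa.start < epsilon.end, kappa.end > epsilon.start, kappa.end < epsilon.end.
That pattern is 'overlaps'.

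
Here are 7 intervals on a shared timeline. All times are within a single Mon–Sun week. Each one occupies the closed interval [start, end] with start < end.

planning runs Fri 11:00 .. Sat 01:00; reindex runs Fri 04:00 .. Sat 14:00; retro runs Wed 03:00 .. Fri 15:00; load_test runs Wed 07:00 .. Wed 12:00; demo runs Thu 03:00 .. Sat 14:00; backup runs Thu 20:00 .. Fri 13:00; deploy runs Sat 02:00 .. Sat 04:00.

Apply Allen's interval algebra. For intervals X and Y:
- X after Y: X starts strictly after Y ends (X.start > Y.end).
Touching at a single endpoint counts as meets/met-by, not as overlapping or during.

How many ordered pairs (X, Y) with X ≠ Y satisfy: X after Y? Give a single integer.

8

Checking all 42 ordered pairs for relation 'after'; matching pairs in alphabetical order:
(backup, load_test): backup after load_test ✓
(demo, load_test): demo after load_test ✓
(deploy, backup): deploy after backup ✓
(deploy, load_test): deploy after load_test ✓
(deploy, planning): deploy after planning ✓
(deploy, retro): deploy after retro ✓
(planning, load_test): planning after load_test ✓
(reindex, load_test): reindex after load_test ✓
Count: 8.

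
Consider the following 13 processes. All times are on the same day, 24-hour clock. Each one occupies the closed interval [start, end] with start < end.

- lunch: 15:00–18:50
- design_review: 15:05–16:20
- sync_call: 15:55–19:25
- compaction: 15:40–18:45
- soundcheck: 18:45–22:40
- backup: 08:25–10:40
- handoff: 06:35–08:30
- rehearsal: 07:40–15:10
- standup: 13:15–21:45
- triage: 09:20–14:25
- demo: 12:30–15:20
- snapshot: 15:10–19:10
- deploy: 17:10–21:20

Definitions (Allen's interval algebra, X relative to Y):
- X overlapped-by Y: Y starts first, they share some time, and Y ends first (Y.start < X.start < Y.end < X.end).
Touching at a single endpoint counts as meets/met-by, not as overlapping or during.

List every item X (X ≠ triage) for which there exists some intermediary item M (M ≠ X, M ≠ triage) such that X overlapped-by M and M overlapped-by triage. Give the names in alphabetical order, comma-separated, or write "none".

Target triage = [09:20, 14:25].
Intermediaries M with M overlapped-by triage: demo, standup.
Via demo — items with X overlapped-by demo: design_review, lunch, snapshot, standup.
Via standup — items with X overlapped-by standup: soundcheck.
Union: design_review, lunch, snapshot, soundcheck, standup.

design_review, lunch, snapshot, soundcheck, standup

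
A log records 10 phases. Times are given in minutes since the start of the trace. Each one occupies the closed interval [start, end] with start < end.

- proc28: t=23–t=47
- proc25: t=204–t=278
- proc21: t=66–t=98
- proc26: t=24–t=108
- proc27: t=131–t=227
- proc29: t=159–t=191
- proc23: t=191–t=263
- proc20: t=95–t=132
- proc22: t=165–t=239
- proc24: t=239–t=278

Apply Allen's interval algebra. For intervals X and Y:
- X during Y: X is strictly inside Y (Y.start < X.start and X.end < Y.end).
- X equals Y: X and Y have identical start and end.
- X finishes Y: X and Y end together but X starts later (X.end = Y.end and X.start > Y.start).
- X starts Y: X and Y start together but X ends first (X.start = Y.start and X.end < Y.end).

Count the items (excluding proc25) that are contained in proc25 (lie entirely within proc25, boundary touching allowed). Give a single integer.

1

Target proc25 = [t=204, t=278].
proc20 [t=95, t=132] → before → no.
proc21 [t=66, t=98] → before → no.
proc22 [t=165, t=239] → overlaps → no.
proc23 [t=191, t=263] → overlaps → no.
proc24 [t=239, t=278] → finishes → counts.
proc26 [t=24, t=108] → before → no.
proc27 [t=131, t=227] → overlaps → no.
proc28 [t=23, t=47] → before → no.
proc29 [t=159, t=191] → before → no.
Total: 1.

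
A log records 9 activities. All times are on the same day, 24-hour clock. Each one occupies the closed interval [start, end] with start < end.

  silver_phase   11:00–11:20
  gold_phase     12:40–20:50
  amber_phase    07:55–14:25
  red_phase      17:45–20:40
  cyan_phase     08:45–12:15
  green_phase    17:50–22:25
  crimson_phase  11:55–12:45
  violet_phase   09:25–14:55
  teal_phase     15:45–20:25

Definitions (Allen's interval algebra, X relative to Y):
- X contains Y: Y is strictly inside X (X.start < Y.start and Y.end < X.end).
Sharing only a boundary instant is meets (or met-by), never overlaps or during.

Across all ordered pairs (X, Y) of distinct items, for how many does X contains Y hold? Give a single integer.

8

Checking all 72 ordered pairs for relation 'contains'; matching pairs in alphabetical order:
(amber_phase, crimson_phase): amber_phase contains crimson_phase ✓
(amber_phase, cyan_phase): amber_phase contains cyan_phase ✓
(amber_phase, silver_phase): amber_phase contains silver_phase ✓
(cyan_phase, silver_phase): cyan_phase contains silver_phase ✓
(gold_phase, red_phase): gold_phase contains red_phase ✓
(gold_phase, teal_phase): gold_phase contains teal_phase ✓
(violet_phase, crimson_phase): violet_phase contains crimson_phase ✓
(violet_phase, silver_phase): violet_phase contains silver_phase ✓
Count: 8.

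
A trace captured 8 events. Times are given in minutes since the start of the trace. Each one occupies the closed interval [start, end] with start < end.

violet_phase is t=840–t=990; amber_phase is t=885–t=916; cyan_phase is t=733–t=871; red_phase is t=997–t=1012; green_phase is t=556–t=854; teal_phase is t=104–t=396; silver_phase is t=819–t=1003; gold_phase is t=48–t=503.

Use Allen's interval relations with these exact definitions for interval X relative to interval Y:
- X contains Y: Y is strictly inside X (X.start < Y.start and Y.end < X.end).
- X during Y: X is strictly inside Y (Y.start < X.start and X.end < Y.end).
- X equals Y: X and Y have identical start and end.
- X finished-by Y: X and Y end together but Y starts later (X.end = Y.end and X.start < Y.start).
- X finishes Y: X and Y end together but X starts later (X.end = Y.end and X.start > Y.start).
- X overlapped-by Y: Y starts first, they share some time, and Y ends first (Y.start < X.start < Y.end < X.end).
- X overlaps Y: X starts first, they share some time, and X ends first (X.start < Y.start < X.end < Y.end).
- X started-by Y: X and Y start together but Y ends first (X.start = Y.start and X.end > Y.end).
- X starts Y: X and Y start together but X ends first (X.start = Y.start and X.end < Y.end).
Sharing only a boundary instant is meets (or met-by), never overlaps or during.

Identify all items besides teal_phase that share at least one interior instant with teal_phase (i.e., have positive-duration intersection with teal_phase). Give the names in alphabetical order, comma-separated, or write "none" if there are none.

gold_phase

Target teal_phase = [t=104, t=396].
amber_phase [t=885, t=916] → after → no.
cyan_phase [t=733, t=871] → after → no.
gold_phase [t=48, t=503] → contains → yes.
green_phase [t=556, t=854] → after → no.
red_phase [t=997, t=1012] → after → no.
silver_phase [t=819, t=1003] → after → no.
violet_phase [t=840, t=990] → after → no.
Result: gold_phase.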